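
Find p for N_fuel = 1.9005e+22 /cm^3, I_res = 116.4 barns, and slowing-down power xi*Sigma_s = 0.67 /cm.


p = exp(-N * I * 1e-24 / (xi*Sigma_s))
p = exp(-1.9005e+22 * 116.4 * 1e-24 / 0.67)
p = 0.036818

0.036818


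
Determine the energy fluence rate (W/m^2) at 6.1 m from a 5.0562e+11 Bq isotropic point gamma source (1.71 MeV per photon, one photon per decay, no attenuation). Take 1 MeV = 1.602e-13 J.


psi = A * E * 1.602e-13 / (4*pi*r^2)
psi = 5.0562e+11 * 1.71 * 1.602e-13 / (4*pi*6.1^2)
psi = 2.9622e-04 W/m^2

2.9622e-04


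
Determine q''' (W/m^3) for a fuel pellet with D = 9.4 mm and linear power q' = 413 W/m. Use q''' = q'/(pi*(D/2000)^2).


r = D / 2 / 1000 = 9.4 / 2 / 1000 = 0.0047 m
q''' = q' / (pi * r^2)
q''' = 413 / (pi * 0.0047^2)
q''' = 5.9512e+06 W/m^3

5.9512e+06


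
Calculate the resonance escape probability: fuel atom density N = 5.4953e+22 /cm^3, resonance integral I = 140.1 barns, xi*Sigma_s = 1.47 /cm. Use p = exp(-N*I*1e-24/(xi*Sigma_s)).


p = exp(-N * I * 1e-24 / (xi*Sigma_s))
p = exp(-5.4953e+22 * 140.1 * 1e-24 / 1.47)
p = 0.0053143

0.0053143


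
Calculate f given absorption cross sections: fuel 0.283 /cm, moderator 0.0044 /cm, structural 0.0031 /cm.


f = Sigma_a_fuel / (Sigma_a_fuel + Sigma_a_mod + Sigma_a_other)
f = 0.283 / (0.283 + 0.0044 + 0.0031)
f = 0.97418

0.97418


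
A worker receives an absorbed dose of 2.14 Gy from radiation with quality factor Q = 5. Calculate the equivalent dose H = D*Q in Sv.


H = D * Q
H = 2.14 * 5
H = 10.700 Sv

10.700


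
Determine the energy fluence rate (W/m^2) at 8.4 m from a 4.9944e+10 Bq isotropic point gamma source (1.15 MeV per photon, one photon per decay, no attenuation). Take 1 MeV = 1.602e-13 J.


psi = A * E * 1.602e-13 / (4*pi*r^2)
psi = 4.9944e+10 * 1.15 * 1.602e-13 / (4*pi*8.4^2)
psi = 1.0377e-05 W/m^2

1.0377e-05


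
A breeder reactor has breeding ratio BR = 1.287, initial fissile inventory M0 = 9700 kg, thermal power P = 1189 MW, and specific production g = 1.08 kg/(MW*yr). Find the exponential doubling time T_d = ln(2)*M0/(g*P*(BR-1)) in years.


Breeding gain G = BR - 1 = 1.287 - 1 = 0.287
Fissile production rate = g * P * G = 1.08 * 1189 * 0.287 = 368.54244 kg/yr
T_d = ln(2) * M0 / (g * P * G)
T_d = ln(2) * 9700 / 368.54244 = 18.244 yr

18.244


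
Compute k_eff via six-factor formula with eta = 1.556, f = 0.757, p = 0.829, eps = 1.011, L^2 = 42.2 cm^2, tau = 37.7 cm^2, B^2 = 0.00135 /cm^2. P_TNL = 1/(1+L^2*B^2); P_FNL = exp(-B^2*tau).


k_inf = eta*f*p*eps = 1.556*0.757*0.829*1.011 = 0.9872137
P_TNL = 1/(1 + L^2*B^2) = 1/(1 + 42.2*0.00135) = 0.9461006
P_FNL = exp(-B^2*tau) = exp(-0.00135*37.7) = 0.9503785
k_eff = k_inf * P_TNL * P_FNL = 0.9872137 * 0.9461006 * 0.9503785
k_eff = 0.88766

0.88766


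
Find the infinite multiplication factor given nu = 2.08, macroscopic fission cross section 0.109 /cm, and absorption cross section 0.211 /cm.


k_inf = nu * Sigma_f / Sigma_a
k_inf = 2.08 * 0.109 / 0.211
k_inf = 1.0745

1.0745


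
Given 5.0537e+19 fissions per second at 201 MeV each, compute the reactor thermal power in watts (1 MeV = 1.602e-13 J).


P = fission_rate * E_MeV * 1.602e-13
P = 5.0537e+19 * 201 * 1.602e-13
P = 1.6273e+09 W

1.6273e+09


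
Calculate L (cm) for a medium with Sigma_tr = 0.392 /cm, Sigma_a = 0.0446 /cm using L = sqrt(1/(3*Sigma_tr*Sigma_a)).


D = 1 / (3 * Sigma_tr) = 1 / (3 * 0.392) = 0.8503401 cm
L = sqrt(D / Sigma_a)
L = sqrt(0.8503401 / 0.0446)
L = 4.3665 cm

4.3665


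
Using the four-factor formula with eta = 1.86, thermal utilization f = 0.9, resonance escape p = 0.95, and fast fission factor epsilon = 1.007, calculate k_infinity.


k_inf = eta * f * p * epsilon
k_inf = 1.86 * 0.9 * 0.95 * 1.007
k_inf = 1.6014

1.6014


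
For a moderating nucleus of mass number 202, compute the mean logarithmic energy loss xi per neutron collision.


xi = 1 + (A-1)^2/(2A) * ln((A-1)/(A+1))
xi = 1 + (202-1)^2/(2*202) * ln((202-1)/(202 +1))
xi = 0.0098684

0.0098684


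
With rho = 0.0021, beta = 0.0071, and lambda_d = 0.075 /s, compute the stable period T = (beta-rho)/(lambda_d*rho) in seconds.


T = (beta - rho) / (lambda_d * rho)
T = (0.0071 - 0.0021) / (0.075 * 0.0021)
T = 31.746 s

31.746


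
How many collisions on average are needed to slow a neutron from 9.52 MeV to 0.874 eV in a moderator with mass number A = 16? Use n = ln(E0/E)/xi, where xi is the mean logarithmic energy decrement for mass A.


xi = 1 + (A-1)^2/(2A)*ln((A-1)/(A+1)) = 0.1199467 (for A = 16)
n = ln(E0/E) / xi
n = ln(9.52e6 / 0.874) / 0.1199467
n = ln(1.089245e+07) / 0.1199467 = 135.09

135.09


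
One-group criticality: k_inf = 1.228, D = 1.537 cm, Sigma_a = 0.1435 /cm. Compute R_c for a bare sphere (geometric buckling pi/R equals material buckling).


L^2 = D / Sigma_a = 1.537 / 0.1435 = 10.71080 cm^2
B_m^2 = (k_inf - 1) / L^2 = (1.228 - 1) / 10.71080 = 0.02128693 /cm^2
For a bare sphere: B_g = pi/R, so R_c = pi / sqrt(B_m^2)
R_c = pi / sqrt(0.02128693) = 21.532 cm

21.532


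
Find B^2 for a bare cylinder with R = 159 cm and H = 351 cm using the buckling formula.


B^2 = (2.405/R)^2 + (pi/H)^2
B^2 = (2.405/159)^2 + (pi/351)^2
B^2 = 3.0890e-04 /cm^2

3.0890e-04


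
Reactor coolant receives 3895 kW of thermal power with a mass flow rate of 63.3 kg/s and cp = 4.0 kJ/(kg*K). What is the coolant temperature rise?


dT = Q / (m_dot * cp)
dT = 3895 / (63.3 * 4.0)
dT = 15.383 C

15.383


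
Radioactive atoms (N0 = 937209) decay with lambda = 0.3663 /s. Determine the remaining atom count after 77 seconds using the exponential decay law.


N = N0 * exp(-lambda * t)
N = 937209 * exp(-0.3663 * 77)
N = 5.2786e-07

5.2786e-07


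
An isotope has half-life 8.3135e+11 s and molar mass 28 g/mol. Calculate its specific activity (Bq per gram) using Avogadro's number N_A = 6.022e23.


lambda = ln(2) / t_half = ln(2) / 8.3135e+11 = 8.337610e-13 /s
SA = lambda * N_A / M
SA = 8.337610e-13 * 6.022e23 / 28
SA = 1.7932e+10 Bq/g

1.7932e+10


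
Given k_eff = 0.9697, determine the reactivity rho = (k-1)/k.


rho = (k_eff - 1) / k_eff
rho = (0.9697 - 1) / 0.9697
rho = -0.031247

-0.031247


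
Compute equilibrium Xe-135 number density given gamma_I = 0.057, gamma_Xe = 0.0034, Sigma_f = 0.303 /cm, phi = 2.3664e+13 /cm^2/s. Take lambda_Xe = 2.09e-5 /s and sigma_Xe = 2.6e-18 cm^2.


Xe_eq = (gamma_I + gamma_Xe) * Sigma_f * phi / (lambda_Xe + sigma_Xe * phi)
Numerator = (0.057 + 0.0034) * 0.303 * 2.3664e+13 = 4.330796e+11
Denominator = 2.09e-5 + 2.6e-18 * 2.3664e+13 = 8.242640e-05
Xe_eq = 4.330796e+11 / 8.242640e-05 = 5.2541e+15 /cm^3

5.2541e+15


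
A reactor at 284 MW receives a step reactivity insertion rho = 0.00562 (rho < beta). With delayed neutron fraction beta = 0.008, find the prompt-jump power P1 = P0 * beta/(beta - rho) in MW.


P1/P0 = beta / (beta - rho)
P1/P0 = 0.008 / (0.008 - 0.00562) = 3.361345
P1 = 284 * 3.361345 = 954.62 MW

954.62


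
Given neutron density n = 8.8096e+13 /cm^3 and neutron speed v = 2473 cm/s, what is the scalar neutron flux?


phi = n * v
phi = 8.8096e+13 * 2473
phi = 2.1786e+17 /cm^2/s

2.1786e+17


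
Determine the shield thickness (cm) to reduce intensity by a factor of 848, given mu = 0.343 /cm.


x = ln(factor) / mu
x = ln(848) / 0.343
x = 19.659 cm

19.659


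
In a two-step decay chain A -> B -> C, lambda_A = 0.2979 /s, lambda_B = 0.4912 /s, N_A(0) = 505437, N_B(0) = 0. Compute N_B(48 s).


N_B(t) = lambda_A * N_A0 / (lambda_B - lambda_A) * [exp(-lambda_A*t) - exp(-lambda_B*t)]
exp(-0.2979*48) = 6.165046e-07; exp(-0.4912*48) = 5.759416e-11
N_B = 0.2979 * 505437 / (0.4912 - 0.2979) * (6.165046e-07 - 5.759416e-11)
N_B = 0.48018

0.48018


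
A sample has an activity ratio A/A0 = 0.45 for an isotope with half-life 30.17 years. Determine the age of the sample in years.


lambda = ln(2) / t_half = ln(2) / 30.17 = 0.02297472 /yr
t = -ln(A/A0) / lambda
t = -ln(0.45) / 0.02297472
t = 34.756 yr

34.756


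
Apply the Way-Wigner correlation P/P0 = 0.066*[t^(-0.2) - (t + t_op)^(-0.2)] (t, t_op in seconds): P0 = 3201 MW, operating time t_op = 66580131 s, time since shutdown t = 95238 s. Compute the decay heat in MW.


P/P0 = 0.066 * [t^(-0.2) - (t + t_op)^(-0.2)]
P/P0 = 0.066 * [95238^(-0.2) - (95238 + 66580131)^(-0.2)]
P/P0 = 0.066 * [0.1009806 - 0.02723999] = 0.004866880
P = 3201 * 0.004866880 = 15.579 MW

15.579


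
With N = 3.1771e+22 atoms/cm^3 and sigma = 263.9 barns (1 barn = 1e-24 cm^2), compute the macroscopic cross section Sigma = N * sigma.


Sigma = N * sigma_barns * 1e-24
Sigma = 3.1771e+22 * 263.9 * 1e-24
Sigma = 8.3844 /cm

8.3844


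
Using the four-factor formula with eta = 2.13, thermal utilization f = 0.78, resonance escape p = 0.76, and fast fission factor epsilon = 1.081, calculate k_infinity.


k_inf = eta * f * p * epsilon
k_inf = 2.13 * 0.78 * 0.76 * 1.081
k_inf = 1.3649

1.3649


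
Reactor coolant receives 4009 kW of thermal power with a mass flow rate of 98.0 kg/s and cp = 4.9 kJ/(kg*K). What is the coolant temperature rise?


dT = Q / (m_dot * cp)
dT = 4009 / (98.0 * 4.9)
dT = 8.3486 C

8.3486


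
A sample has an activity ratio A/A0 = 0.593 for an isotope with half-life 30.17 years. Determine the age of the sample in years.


lambda = ln(2) / t_half = ln(2) / 30.17 = 0.02297472 /yr
t = -ln(A/A0) / lambda
t = -ln(0.593) / 0.02297472
t = 22.745 yr

22.745


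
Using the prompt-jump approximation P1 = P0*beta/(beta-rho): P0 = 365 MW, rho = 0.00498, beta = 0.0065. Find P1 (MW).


P1/P0 = beta / (beta - rho)
P1/P0 = 0.0065 / (0.0065 - 0.00498) = 4.276316
P1 = 365 * 4.276316 = 1560.9 MW

1560.9


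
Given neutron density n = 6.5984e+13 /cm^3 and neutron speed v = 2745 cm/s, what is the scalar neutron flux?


phi = n * v
phi = 6.5984e+13 * 2745
phi = 1.8113e+17 /cm^2/s

1.8113e+17


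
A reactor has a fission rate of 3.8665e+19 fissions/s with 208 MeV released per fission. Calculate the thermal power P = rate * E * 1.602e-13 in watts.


P = fission_rate * E_MeV * 1.602e-13
P = 3.8665e+19 * 208 * 1.602e-13
P = 1.2884e+09 W

1.2884e+09


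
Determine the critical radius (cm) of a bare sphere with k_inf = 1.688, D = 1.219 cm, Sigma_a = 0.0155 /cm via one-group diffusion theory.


L^2 = D / Sigma_a = 1.219 / 0.0155 = 78.64516 cm^2
B_m^2 = (k_inf - 1) / L^2 = (1.688 - 1) / 78.64516 = 0.008748154 /cm^2
For a bare sphere: B_g = pi/R, so R_c = pi / sqrt(B_m^2)
R_c = pi / sqrt(0.008748154) = 33.589 cm

33.589


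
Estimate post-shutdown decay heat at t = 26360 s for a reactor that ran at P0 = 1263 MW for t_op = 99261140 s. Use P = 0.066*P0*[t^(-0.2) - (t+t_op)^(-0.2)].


P/P0 = 0.066 * [t^(-0.2) - (t + t_op)^(-0.2)]
P/P0 = 0.066 * [26360^(-0.2) - (26360 + 99261140)^(-0.2)]
P/P0 = 0.066 * [0.1305602 - 0.02515481] = 0.006956756
P = 1263 * 0.006956756 = 8.7864 MW

8.7864


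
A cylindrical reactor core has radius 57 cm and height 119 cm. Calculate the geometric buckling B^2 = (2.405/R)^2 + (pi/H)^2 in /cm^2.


B^2 = (2.405/R)^2 + (pi/H)^2
B^2 = (2.405/57)^2 + (pi/119)^2
B^2 = 0.0024772 /cm^2

0.0024772


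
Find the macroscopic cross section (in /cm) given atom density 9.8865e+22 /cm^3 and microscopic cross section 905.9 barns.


Sigma = N * sigma_barns * 1e-24
Sigma = 9.8865e+22 * 905.9 * 1e-24
Sigma = 89.562 /cm

89.562


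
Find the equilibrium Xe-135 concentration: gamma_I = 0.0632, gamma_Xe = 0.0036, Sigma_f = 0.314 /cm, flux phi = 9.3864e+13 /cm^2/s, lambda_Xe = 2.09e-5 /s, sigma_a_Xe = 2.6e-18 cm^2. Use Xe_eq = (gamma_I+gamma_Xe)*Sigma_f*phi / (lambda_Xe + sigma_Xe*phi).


Xe_eq = (gamma_I + gamma_Xe) * Sigma_f * phi / (lambda_Xe + sigma_Xe * phi)
Numerator = (0.0632 + 0.0036) * 0.314 * 9.3864e+13 = 1.968816e+12
Denominator = 2.09e-5 + 2.6e-18 * 9.3864e+13 = 2.649464e-04
Xe_eq = 1.968816e+12 / 2.649464e-04 = 7.4310e+15 /cm^3

7.4310e+15


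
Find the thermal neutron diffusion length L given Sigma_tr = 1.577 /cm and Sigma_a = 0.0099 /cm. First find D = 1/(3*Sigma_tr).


D = 1 / (3 * Sigma_tr) = 1 / (3 * 1.577) = 0.2113718 cm
L = sqrt(D / Sigma_a)
L = sqrt(0.2113718 / 0.0099)
L = 4.6207 cm

4.6207


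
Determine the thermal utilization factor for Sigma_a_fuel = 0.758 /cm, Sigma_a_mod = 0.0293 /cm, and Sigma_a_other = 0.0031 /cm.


f = Sigma_a_fuel / (Sigma_a_fuel + Sigma_a_mod + Sigma_a_other)
f = 0.758 / (0.758 + 0.0293 + 0.0031)
f = 0.95901

0.95901


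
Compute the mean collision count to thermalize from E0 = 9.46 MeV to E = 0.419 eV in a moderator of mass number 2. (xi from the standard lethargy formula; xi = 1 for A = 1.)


xi = 1 + (A-1)^2/(2A)*ln((A-1)/(A+1)) = 0.7253469 (for A = 2)
n = ln(E0/E) / xi
n = ln(9.46e6 / 0.419) / 0.7253469
n = ln(2.257757e+07) / 0.7253469 = 23.344

23.344


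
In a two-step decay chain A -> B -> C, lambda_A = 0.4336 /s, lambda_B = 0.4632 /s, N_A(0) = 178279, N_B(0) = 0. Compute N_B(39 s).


N_B(t) = lambda_A * N_A0 / (lambda_B - lambda_A) * [exp(-lambda_A*t) - exp(-lambda_B*t)]
exp(-0.4336*39) = 4.528002e-08; exp(-0.4632*39) = 1.427437e-08
N_B = 0.4336 * 178279 / (0.4632 - 0.4336) * (4.528002e-08 - 1.427437e-08)
N_B = 0.080973

0.080973


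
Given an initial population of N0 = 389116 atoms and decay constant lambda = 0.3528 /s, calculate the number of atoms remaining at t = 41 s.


N = N0 * exp(-lambda * t)
N = 389116 * exp(-0.3528 * 41)
N = 0.20328

0.20328


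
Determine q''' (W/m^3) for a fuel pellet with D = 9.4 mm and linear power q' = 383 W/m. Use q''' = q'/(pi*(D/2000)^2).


r = D / 2 / 1000 = 9.4 / 2 / 1000 = 0.0047 m
q''' = q' / (pi * r^2)
q''' = 383 / (pi * 0.0047^2)
q''' = 5.5189e+06 W/m^3

5.5189e+06


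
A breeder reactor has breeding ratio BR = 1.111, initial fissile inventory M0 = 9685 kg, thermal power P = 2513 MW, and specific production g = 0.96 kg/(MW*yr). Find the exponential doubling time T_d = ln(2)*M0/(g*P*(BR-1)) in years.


Breeding gain G = BR - 1 = 1.111 - 1 = 0.111
Fissile production rate = g * P * G = 0.96 * 2513 * 0.111 = 267.78528 kg/yr
T_d = ln(2) * M0 / (g * P * G)
T_d = ln(2) * 9685 / 267.78528 = 25.069 yr

25.069


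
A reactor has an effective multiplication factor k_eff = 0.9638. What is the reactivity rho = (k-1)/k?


rho = (k_eff - 1) / k_eff
rho = (0.9638 - 1) / 0.9638
rho = -0.037560

-0.037560


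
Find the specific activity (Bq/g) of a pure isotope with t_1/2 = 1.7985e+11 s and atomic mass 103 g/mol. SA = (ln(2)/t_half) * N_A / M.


lambda = ln(2) / t_half = ln(2) / 1.7985e+11 = 3.854029e-12 /s
SA = lambda * N_A / M
SA = 3.854029e-12 * 6.022e23 / 103
SA = 2.2533e+10 Bq/g

2.2533e+10


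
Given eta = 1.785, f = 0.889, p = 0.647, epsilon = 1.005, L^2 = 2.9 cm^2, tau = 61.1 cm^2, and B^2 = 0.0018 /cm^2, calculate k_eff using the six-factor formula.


k_inf = eta*f*p*eps = 1.785*0.889*0.647*1.005 = 1.031835
P_TNL = 1/(1 + L^2*B^2) = 1/(1 + 2.9*0.0018) = 0.9948071
P_FNL = exp(-B^2*tau) = exp(-0.0018*61.1) = 0.8958521
k_eff = k_inf * P_TNL * P_FNL = 1.031835 * 0.9948071 * 0.8958521
k_eff = 0.91957

0.91957


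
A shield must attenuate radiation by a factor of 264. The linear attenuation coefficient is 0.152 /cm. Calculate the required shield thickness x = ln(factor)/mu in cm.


x = ln(factor) / mu
x = ln(264) / 0.152
x = 36.684 cm

36.684


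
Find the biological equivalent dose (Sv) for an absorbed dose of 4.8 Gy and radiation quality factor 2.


H = D * Q
H = 4.8 * 2
H = 9.6000 Sv

9.6000


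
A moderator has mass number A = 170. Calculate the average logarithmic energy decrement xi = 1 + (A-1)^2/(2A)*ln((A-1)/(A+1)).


xi = 1 + (A-1)^2/(2A) * ln((A-1)/(A+1))
xi = 1 + (170-1)^2/(2*170) * ln((170-1)/(170 +1))
xi = 0.011719

0.011719


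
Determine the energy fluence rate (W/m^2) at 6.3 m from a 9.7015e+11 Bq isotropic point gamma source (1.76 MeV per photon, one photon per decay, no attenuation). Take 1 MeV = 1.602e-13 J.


psi = A * E * 1.602e-13 / (4*pi*r^2)
psi = 9.7015e+11 * 1.76 * 1.602e-13 / (4*pi*6.3^2)
psi = 5.4843e-04 W/m^2

5.4843e-04


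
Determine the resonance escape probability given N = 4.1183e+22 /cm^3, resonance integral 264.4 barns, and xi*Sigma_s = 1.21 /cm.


p = exp(-N * I * 1e-24 / (xi*Sigma_s))
p = exp(-4.1183e+22 * 264.4 * 1e-24 / 1.21)
p = 1.2353e-04

1.2353e-04


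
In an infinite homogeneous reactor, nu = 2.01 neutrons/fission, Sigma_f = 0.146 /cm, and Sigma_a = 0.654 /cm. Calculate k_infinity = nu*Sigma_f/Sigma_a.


k_inf = nu * Sigma_f / Sigma_a
k_inf = 2.01 * 0.146 / 0.654
k_inf = 0.44872

0.44872


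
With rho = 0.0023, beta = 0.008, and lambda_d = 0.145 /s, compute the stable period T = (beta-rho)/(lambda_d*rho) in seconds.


T = (beta - rho) / (lambda_d * rho)
T = (0.008 - 0.0023) / (0.145 * 0.0023)
T = 17.091 s

17.091


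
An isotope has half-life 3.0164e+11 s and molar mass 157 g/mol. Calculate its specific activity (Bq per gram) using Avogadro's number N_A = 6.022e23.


lambda = ln(2) / t_half = ln(2) / 3.0164e+11 = 2.297929e-12 /s
SA = lambda * N_A / M
SA = 2.297929e-12 * 6.022e23 / 157
SA = 8.8141e+09 Bq/g

8.8141e+09


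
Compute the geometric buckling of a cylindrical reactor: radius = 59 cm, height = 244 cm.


B^2 = (2.405/R)^2 + (pi/H)^2
B^2 = (2.405/59)^2 + (pi/244)^2
B^2 = 0.0018274 /cm^2

0.0018274


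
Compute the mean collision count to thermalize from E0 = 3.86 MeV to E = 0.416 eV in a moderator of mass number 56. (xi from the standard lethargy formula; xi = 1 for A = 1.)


xi = 1 + (A-1)^2/(2A)*ln((A-1)/(A+1)) = 0.03529286 (for A = 56)
n = ln(E0/E) / xi
n = ln(3.86e6 / 0.416) / 0.03529286
n = ln(9.278846e+06) / 0.03529286 = 454.57

454.57


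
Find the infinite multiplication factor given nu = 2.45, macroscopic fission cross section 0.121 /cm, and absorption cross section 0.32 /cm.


k_inf = nu * Sigma_f / Sigma_a
k_inf = 2.45 * 0.121 / 0.32
k_inf = 0.92641

0.92641


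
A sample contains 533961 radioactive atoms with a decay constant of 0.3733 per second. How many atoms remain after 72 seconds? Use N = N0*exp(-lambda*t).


N = N0 * exp(-lambda * t)
N = 533961 * exp(-0.3733 * 72)
N = 1.1343e-06

1.1343e-06


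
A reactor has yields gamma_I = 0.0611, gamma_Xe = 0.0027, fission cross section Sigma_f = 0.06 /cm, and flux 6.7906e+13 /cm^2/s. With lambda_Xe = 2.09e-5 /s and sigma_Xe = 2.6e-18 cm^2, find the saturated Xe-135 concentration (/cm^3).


Xe_eq = (gamma_I + gamma_Xe) * Sigma_f * phi / (lambda_Xe + sigma_Xe * phi)
Numerator = (0.0611 + 0.0027) * 0.06 * 6.7906e+13 = 2.599442e+11
Denominator = 2.09e-5 + 2.6e-18 * 6.7906e+13 = 1.974556e-04
Xe_eq = 2.599442e+11 / 1.974556e-04 = 1.3165e+15 /cm^3

1.3165e+15


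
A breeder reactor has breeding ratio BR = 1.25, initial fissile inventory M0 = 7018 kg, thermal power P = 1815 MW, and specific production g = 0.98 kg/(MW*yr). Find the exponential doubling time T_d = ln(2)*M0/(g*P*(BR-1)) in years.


Breeding gain G = BR - 1 = 1.25 - 1 = 0.25
Fissile production rate = g * P * G = 0.98 * 1815 * 0.25 = 444.675 kg/yr
T_d = ln(2) * M0 / (g * P * G)
T_d = ln(2) * 7018 / 444.675 = 10.939 yr

10.939


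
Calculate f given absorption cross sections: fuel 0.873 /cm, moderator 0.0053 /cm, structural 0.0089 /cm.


f = Sigma_a_fuel / (Sigma_a_fuel + Sigma_a_mod + Sigma_a_other)
f = 0.873 / (0.873 + 0.0053 + 0.0089)
f = 0.98399

0.98399


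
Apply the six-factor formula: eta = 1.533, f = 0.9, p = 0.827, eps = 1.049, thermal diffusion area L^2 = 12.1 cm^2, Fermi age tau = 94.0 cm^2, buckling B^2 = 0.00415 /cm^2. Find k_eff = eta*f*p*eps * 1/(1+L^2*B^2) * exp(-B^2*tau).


k_inf = eta*f*p*eps = 1.533*0.9*0.827*1.049 = 1.196921
P_TNL = 1/(1 + L^2*B^2) = 1/(1 + 12.1*0.00415) = 0.9521860
P_FNL = exp(-B^2*tau) = exp(-0.00415*94.0) = 0.6769892
k_eff = k_inf * P_TNL * P_FNL = 1.196921 * 0.9521860 * 0.6769892
k_eff = 0.77156

0.77156


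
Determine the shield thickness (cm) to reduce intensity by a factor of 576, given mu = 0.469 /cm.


x = ln(factor) / mu
x = ln(576) / 0.469
x = 13.552 cm

13.552


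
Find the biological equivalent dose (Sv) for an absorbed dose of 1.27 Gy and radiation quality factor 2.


H = D * Q
H = 1.27 * 2
H = 2.5400 Sv

2.5400


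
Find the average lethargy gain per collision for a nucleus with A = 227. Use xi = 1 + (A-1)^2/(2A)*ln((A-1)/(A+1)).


xi = 1 + (A-1)^2/(2A) * ln((A-1)/(A+1))
xi = 1 + (227-1)^2/(2*227) * ln((227-1)/(227 +1))
xi = 0.0087848

0.0087848


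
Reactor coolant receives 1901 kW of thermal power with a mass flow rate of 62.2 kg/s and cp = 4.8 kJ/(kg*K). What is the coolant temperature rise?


dT = Q / (m_dot * cp)
dT = 1901 / (62.2 * 4.8)
dT = 6.3672 C

6.3672


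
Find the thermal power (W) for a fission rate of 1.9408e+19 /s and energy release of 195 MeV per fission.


P = fission_rate * E_MeV * 1.602e-13
P = 1.9408e+19 * 195 * 1.602e-13
P = 6.0629e+08 W

6.0629e+08


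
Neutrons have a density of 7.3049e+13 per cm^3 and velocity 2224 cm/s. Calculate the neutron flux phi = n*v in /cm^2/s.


phi = n * v
phi = 7.3049e+13 * 2224
phi = 1.6246e+17 /cm^2/s

1.6246e+17


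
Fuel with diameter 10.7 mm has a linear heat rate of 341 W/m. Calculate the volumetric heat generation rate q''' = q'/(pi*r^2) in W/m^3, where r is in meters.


r = D / 2 / 1000 = 10.7 / 2 / 1000 = 0.00535 m
q''' = q' / (pi * r^2)
q''' = 341 / (pi * 0.00535^2)
q''' = 3.7922e+06 W/m^3

3.7922e+06


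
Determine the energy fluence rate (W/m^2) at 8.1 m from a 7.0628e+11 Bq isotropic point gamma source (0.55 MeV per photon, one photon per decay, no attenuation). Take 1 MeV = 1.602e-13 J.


psi = A * E * 1.602e-13 / (4*pi*r^2)
psi = 7.0628e+11 * 0.55 * 1.602e-13 / (4*pi*8.1^2)
psi = 7.5478e-05 W/m^2

7.5478e-05


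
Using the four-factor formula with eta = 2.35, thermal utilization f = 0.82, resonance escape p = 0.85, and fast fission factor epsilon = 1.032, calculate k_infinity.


k_inf = eta * f * p * epsilon
k_inf = 2.35 * 0.82 * 0.85 * 1.032
k_inf = 1.6904

1.6904


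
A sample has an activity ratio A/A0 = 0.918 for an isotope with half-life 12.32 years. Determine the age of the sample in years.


lambda = ln(2) / t_half = ln(2) / 12.32 = 0.05626195 /yr
t = -ln(A/A0) / lambda
t = -ln(0.918) / 0.05626195
t = 1.5207 yr

1.5207


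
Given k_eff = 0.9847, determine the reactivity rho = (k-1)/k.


rho = (k_eff - 1) / k_eff
rho = (0.9847 - 1) / 0.9847
rho = -0.015538

-0.015538


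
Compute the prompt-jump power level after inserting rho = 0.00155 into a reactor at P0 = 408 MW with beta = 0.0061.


P1/P0 = beta / (beta - rho)
P1/P0 = 0.0061 / (0.0061 - 0.00155) = 1.340659
P1 = 408 * 1.340659 = 546.99 MW

546.99


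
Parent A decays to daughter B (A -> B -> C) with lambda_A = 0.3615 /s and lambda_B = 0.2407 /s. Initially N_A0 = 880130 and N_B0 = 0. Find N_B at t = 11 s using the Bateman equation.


N_B(t) = lambda_A * N_A0 / (lambda_B - lambda_A) * [exp(-lambda_A*t) - exp(-lambda_B*t)]
exp(-0.3615*11) = 0.01875115; exp(-0.2407*11) = 0.07081390
N_B = 0.3615 * 880130 / (0.2407 - 0.3615) * (0.01875115 - 0.07081390)
N_B = 137125

137125


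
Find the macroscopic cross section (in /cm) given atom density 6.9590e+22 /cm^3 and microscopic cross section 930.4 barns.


Sigma = N * sigma_barns * 1e-24
Sigma = 6.9590e+22 * 930.4 * 1e-24
Sigma = 64.747 /cm

64.747


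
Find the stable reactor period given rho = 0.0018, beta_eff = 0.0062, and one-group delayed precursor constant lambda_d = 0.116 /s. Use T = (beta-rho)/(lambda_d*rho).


T = (beta - rho) / (lambda_d * rho)
T = (0.0062 - 0.0018) / (0.116 * 0.0018)
T = 21.073 s

21.073


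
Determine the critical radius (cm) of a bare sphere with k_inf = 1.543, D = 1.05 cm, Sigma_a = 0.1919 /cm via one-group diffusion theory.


L^2 = D / Sigma_a = 1.05 / 0.1919 = 5.471600 cm^2
B_m^2 = (k_inf - 1) / L^2 = (1.543 - 1) / 5.471600 = 0.09923971 /cm^2
For a bare sphere: B_g = pi/R, so R_c = pi / sqrt(B_m^2)
R_c = pi / sqrt(0.09923971) = 9.9726 cm

9.9726


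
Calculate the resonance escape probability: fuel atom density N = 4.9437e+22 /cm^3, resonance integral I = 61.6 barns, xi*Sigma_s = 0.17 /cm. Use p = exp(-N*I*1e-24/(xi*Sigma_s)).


p = exp(-N * I * 1e-24 / (xi*Sigma_s))
p = exp(-4.9437e+22 * 61.6 * 1e-24 / 0.17)
p = 1.6604e-08

1.6604e-08


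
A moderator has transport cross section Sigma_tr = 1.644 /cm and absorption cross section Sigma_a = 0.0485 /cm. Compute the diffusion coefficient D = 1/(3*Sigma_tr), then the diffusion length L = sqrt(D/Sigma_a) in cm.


D = 1 / (3 * Sigma_tr) = 1 / (3 * 1.644) = 0.2027575 cm
L = sqrt(D / Sigma_a)
L = sqrt(0.2027575 / 0.0485)
L = 2.0446 cm

2.0446


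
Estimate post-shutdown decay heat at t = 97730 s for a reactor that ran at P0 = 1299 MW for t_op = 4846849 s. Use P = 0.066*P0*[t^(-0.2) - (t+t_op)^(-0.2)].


P/P0 = 0.066 * [t^(-0.2) - (t + t_op)^(-0.2)]
P/P0 = 0.066 * [97730^(-0.2) - (97730 + 4846849)^(-0.2)]
P/P0 = 0.066 * [0.1004603 - 0.04583256] = 0.003605431
P = 1299 * 0.003605431 = 4.6835 MW

4.6835


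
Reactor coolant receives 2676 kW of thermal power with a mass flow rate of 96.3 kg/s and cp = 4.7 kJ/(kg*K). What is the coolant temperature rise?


dT = Q / (m_dot * cp)
dT = 2676 / (96.3 * 4.7)
dT = 5.9124 C

5.9124


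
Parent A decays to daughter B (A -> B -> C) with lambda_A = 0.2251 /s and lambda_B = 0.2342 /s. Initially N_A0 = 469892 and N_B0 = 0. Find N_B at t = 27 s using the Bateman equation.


N_B(t) = lambda_A * N_A0 / (lambda_B - lambda_A) * [exp(-lambda_A*t) - exp(-lambda_B*t)]
exp(-0.2251*27) = 0.002293446; exp(-0.2342*27) = 0.001793834
N_B = 0.2251 * 469892 / (0.2342 - 0.2251) * (0.002293446 - 0.001793834)
N_B = 5807.2

5807.2


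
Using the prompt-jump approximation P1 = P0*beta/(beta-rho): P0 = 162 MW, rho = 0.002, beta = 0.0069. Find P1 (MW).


P1/P0 = beta / (beta - rho)
P1/P0 = 0.0069 / (0.0069 - 0.002) = 1.408163
P1 = 162 * 1.408163 = 228.12 MW

228.12


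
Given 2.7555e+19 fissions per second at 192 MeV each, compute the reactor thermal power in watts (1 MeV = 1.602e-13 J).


P = fission_rate * E_MeV * 1.602e-13
P = 2.7555e+19 * 192 * 1.602e-13
P = 8.4755e+08 W

8.4755e+08


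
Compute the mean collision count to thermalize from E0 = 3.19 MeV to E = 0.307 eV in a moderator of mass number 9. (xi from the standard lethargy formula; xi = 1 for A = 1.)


xi = 1 + (A-1)^2/(2A)*ln((A-1)/(A+1)) = 0.2066007 (for A = 9)
n = ln(E0/E) / xi
n = ln(3.19e6 / 0.307) / 0.2066007
n = ln(1.039088e+07) / 0.2066007 = 78.201

78.201


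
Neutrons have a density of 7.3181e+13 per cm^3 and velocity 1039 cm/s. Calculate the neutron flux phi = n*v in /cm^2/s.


phi = n * v
phi = 7.3181e+13 * 1039
phi = 7.6035e+16 /cm^2/s

7.6035e+16


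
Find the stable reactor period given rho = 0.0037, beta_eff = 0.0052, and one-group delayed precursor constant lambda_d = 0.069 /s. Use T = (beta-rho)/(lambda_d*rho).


T = (beta - rho) / (lambda_d * rho)
T = (0.0052 - 0.0037) / (0.069 * 0.0037)
T = 5.8754 s

5.8754


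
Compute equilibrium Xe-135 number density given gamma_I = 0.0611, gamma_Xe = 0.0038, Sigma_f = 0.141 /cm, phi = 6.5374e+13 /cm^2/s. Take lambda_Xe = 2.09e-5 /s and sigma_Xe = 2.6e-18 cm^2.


Xe_eq = (gamma_I + gamma_Xe) * Sigma_f * phi / (lambda_Xe + sigma_Xe * phi)
Numerator = (0.0611 + 0.0038) * 0.141 * 6.5374e+13 = 5.982309e+11
Denominator = 2.09e-5 + 2.6e-18 * 6.5374e+13 = 1.908724e-04
Xe_eq = 5.982309e+11 / 1.908724e-04 = 3.1342e+15 /cm^3

3.1342e+15


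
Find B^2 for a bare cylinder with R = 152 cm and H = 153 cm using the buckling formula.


B^2 = (2.405/R)^2 + (pi/H)^2
B^2 = (2.405/152)^2 + (pi/153)^2
B^2 = 6.7196e-04 /cm^2

6.7196e-04


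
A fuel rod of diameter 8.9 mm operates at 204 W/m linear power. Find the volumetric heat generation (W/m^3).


r = D / 2 / 1000 = 8.9 / 2 / 1000 = 0.00445 m
q''' = q' / (pi * r^2)
q''' = 204 / (pi * 0.00445^2)
q''' = 3.2791e+06 W/m^3

3.2791e+06


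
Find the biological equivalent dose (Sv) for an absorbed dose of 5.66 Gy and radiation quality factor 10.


H = D * Q
H = 5.66 * 10
H = 56.600 Sv

56.600


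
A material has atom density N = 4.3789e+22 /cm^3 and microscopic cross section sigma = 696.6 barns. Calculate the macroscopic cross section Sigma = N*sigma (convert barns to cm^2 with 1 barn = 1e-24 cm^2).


Sigma = N * sigma_barns * 1e-24
Sigma = 4.3789e+22 * 696.6 * 1e-24
Sigma = 30.503 /cm

30.503


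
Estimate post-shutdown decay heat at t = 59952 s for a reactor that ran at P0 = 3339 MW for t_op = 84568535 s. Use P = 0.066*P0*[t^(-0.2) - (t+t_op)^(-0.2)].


P/P0 = 0.066 * [t^(-0.2) - (t + t_op)^(-0.2)]
P/P0 = 0.066 * [59952^(-0.2) - (59952 + 84568535)^(-0.2)]
P/P0 = 0.066 * [0.1107744 - 0.02597148] = 0.005596993
P = 3339 * 0.005596993 = 18.688 MW

18.688


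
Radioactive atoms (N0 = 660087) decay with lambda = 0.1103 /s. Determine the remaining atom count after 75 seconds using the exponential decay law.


N = N0 * exp(-lambda * t)
N = 660087 * exp(-0.1103 * 75)
N = 168.62

168.62


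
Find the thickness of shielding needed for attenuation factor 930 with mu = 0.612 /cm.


x = ln(factor) / mu
x = ln(930) / 0.612
x = 11.169 cm

11.169


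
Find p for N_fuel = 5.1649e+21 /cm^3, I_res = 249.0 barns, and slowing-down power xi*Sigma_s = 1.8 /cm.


p = exp(-N * I * 1e-24 / (xi*Sigma_s))
p = exp(-5.1649e+21 * 249.0 * 1e-24 / 1.8)
p = 0.48945

0.48945


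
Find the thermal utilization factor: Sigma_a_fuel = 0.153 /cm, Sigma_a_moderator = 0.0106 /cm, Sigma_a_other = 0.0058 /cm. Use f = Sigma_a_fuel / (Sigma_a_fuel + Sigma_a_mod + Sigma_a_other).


f = Sigma_a_fuel / (Sigma_a_fuel + Sigma_a_mod + Sigma_a_other)
f = 0.153 / (0.153 + 0.0106 + 0.0058)
f = 0.90319

0.90319


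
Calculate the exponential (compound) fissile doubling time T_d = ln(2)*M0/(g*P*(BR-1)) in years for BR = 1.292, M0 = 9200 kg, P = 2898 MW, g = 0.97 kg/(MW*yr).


Breeding gain G = BR - 1 = 1.292 - 1 = 0.292
Fissile production rate = g * P * G = 0.97 * 2898 * 0.292 = 820.82952 kg/yr
T_d = ln(2) * M0 / (g * P * G)
T_d = ln(2) * 9200 / 820.82952 = 7.7689 yr

7.7689


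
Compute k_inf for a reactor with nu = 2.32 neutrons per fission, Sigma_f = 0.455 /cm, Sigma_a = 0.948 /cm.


k_inf = nu * Sigma_f / Sigma_a
k_inf = 2.32 * 0.455 / 0.948
k_inf = 1.1135

1.1135


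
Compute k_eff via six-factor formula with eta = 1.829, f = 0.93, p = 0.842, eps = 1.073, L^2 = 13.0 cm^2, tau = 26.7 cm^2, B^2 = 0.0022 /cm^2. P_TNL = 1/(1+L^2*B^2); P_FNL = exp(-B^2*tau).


k_inf = eta*f*p*eps = 1.829*0.93*0.842*1.073 = 1.536769
P_TNL = 1/(1 + L^2*B^2) = 1/(1 + 13.0*0.0022) = 0.9721952
P_FNL = exp(-B^2*tau) = exp(-0.0022*26.7) = 0.9429519
k_eff = k_inf * P_TNL * P_FNL = 1.536769 * 0.9721952 * 0.9429519
k_eff = 1.4088

1.4088


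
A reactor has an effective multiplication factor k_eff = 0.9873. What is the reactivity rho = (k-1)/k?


rho = (k_eff - 1) / k_eff
rho = (0.9873 - 1) / 0.9873
rho = -0.012863

-0.012863


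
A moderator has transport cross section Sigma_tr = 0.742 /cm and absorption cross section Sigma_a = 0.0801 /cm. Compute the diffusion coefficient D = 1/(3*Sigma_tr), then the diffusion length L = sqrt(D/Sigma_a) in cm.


D = 1 / (3 * Sigma_tr) = 1 / (3 * 0.742) = 0.4492363 cm
L = sqrt(D / Sigma_a)
L = sqrt(0.4492363 / 0.0801)
L = 2.3682 cm

2.3682


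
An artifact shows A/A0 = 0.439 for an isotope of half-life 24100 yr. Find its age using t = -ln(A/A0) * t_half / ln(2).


lambda = ln(2) / t_half = ln(2) / 24100 = 2.876129e-05 /yr
t = -ln(A/A0) / lambda
t = -ln(0.439) / 2.876129e-05
t = 28624 yr

28624


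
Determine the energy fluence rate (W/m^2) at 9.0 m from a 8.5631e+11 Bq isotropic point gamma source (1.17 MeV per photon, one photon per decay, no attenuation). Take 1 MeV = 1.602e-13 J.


psi = A * E * 1.602e-13 / (4*pi*r^2)
psi = 8.5631e+11 * 1.17 * 1.602e-13 / (4*pi*9.0^2)
psi = 1.5768e-04 W/m^2

1.5768e-04


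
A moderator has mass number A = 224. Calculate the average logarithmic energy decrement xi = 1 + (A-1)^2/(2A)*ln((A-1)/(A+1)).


xi = 1 + (A-1)^2/(2A) * ln((A-1)/(A+1))
xi = 1 + (224-1)^2/(2*224) * ln((224-1)/(224 +1))
xi = 0.0089021

0.0089021


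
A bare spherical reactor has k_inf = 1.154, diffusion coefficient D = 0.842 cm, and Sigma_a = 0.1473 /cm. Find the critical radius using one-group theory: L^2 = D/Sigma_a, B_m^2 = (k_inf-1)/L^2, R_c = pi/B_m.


L^2 = D / Sigma_a = 0.842 / 0.1473 = 5.716225 cm^2
B_m^2 = (k_inf - 1) / L^2 = (1.154 - 1) / 5.716225 = 0.02694086 /cm^2
For a bare sphere: B_g = pi/R, so R_c = pi / sqrt(B_m^2)
R_c = pi / sqrt(0.02694086) = 19.140 cm

19.140


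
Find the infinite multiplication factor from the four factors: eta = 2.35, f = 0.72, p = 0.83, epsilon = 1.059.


k_inf = eta * f * p * epsilon
k_inf = 2.35 * 0.72 * 0.83 * 1.059
k_inf = 1.4872

1.4872


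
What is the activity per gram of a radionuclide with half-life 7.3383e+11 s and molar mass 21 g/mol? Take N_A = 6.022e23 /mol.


lambda = ln(2) / t_half = ln(2) / 7.3383e+11 = 9.445610e-13 /s
SA = lambda * N_A / M
SA = 9.445610e-13 * 6.022e23 / 21
SA = 2.7086e+10 Bq/g

2.7086e+10


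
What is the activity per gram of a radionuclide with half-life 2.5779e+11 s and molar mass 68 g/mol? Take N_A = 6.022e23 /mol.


lambda = ln(2) / t_half = ln(2) / 2.5779e+11 = 2.688806e-12 /s
SA = lambda * N_A / M
SA = 2.688806e-12 * 6.022e23 / 68
SA = 2.3812e+10 Bq/g

2.3812e+10


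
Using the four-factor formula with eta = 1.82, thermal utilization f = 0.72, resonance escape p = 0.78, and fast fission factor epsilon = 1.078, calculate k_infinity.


k_inf = eta * f * p * epsilon
k_inf = 1.82 * 0.72 * 0.78 * 1.078
k_inf = 1.1018

1.1018


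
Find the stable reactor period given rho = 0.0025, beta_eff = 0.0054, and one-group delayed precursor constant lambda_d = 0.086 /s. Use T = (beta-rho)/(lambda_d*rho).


T = (beta - rho) / (lambda_d * rho)
T = (0.0054 - 0.0025) / (0.086 * 0.0025)
T = 13.488 s

13.488


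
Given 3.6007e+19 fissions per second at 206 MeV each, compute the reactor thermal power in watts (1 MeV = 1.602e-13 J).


P = fission_rate * E_MeV * 1.602e-13
P = 3.6007e+19 * 206 * 1.602e-13
P = 1.1883e+09 W

1.1883e+09


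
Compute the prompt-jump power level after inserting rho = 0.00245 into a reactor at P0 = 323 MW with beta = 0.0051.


P1/P0 = beta / (beta - rho)
P1/P0 = 0.0051 / (0.0051 - 0.00245) = 1.924528
P1 = 323 * 1.924528 = 621.62 MW

621.62


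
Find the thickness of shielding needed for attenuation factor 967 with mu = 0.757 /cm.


x = ln(factor) / mu
x = ln(967) / 0.757
x = 9.0808 cm

9.0808


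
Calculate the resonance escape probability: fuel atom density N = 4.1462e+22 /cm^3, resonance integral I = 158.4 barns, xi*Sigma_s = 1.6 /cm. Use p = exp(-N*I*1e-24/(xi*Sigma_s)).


p = exp(-N * I * 1e-24 / (xi*Sigma_s))
p = exp(-4.1462e+22 * 158.4 * 1e-24 / 1.6)
p = 0.016494

0.016494


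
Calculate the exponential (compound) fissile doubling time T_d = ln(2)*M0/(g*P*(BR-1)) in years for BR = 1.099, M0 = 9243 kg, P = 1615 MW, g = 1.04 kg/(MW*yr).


Breeding gain G = BR - 1 = 1.099 - 1 = 0.099
Fissile production rate = g * P * G = 1.04 * 1615 * 0.099 = 166.2804 kg/yr
T_d = ln(2) * M0 / (g * P * G)
T_d = ln(2) * 9243 / 166.2804 = 38.530 yr

38.530


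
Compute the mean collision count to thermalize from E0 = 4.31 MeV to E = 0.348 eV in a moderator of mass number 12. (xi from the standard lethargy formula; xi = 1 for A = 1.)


xi = 1 + (A-1)^2/(2A)*ln((A-1)/(A+1)) = 0.1577690 (for A = 12)
n = ln(E0/E) / xi
n = ln(4.31e6 / 0.348) / 0.1577690
n = ln(1.238506e+07) / 0.1577690 = 103.52

103.52


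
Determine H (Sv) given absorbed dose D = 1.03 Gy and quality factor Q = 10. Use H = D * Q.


H = D * Q
H = 1.03 * 10
H = 10.300 Sv

10.300


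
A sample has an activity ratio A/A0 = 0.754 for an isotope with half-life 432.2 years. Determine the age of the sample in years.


lambda = ln(2) / t_half = ln(2) / 432.2 = 0.001603765 /yr
t = -ln(A/A0) / lambda
t = -ln(0.754) / 0.001603765
t = 176.06 yr

176.06


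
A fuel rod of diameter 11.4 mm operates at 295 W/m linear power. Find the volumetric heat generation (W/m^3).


r = D / 2 / 1000 = 11.4 / 2 / 1000 = 0.0057 m
q''' = q' / (pi * r^2)
q''' = 295 / (pi * 0.0057^2)
q''' = 2.8902e+06 W/m^3

2.8902e+06


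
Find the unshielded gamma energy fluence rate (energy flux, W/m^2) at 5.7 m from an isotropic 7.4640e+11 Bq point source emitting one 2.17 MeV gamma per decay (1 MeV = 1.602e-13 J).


psi = A * E * 1.602e-13 / (4*pi*r^2)
psi = 7.4640e+11 * 2.17 * 1.602e-13 / (4*pi*5.7^2)
psi = 6.3553e-04 W/m^2

6.3553e-04


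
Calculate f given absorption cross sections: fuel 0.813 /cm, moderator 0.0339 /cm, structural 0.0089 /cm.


f = Sigma_a_fuel / (Sigma_a_fuel + Sigma_a_mod + Sigma_a_other)
f = 0.813 / (0.813 + 0.0339 + 0.0089)
f = 0.94999

0.94999


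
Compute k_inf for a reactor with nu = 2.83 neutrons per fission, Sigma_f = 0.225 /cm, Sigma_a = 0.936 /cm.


k_inf = nu * Sigma_f / Sigma_a
k_inf = 2.83 * 0.225 / 0.936
k_inf = 0.68029

0.68029


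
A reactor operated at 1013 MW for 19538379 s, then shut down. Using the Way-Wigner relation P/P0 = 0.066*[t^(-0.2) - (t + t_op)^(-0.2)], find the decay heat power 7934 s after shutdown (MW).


P/P0 = 0.066 * [t^(-0.2) - (t + t_op)^(-0.2)]
P/P0 = 0.066 * [7934^(-0.2) - (7934 + 19538379)^(-0.2)]
P/P0 = 0.066 * [0.1659975 - 0.03481665] = 0.008657936
P = 1013 * 0.008657936 = 8.7705 MW

8.7705


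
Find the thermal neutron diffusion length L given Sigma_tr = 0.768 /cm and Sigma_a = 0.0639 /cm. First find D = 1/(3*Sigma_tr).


D = 1 / (3 * Sigma_tr) = 1 / (3 * 0.768) = 0.4340278 cm
L = sqrt(D / Sigma_a)
L = sqrt(0.4340278 / 0.0639)
L = 2.6062 cm

2.6062


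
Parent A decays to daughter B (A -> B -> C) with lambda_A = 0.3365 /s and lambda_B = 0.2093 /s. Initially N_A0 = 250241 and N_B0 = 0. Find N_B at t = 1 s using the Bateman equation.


N_B(t) = lambda_A * N_A0 / (lambda_B - lambda_A) * [exp(-lambda_A*t) - exp(-lambda_B*t)]
exp(-0.3365*1) = 0.7142659; exp(-0.2093*1) = 0.8111519
N_B = 0.3365 * 250241 / (0.2093 - 0.3365) * (0.7142659 - 0.8111519)
N_B = 64138

64138


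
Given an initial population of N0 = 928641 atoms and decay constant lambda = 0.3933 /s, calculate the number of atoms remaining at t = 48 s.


N = N0 * exp(-lambda * t)
N = 928641 * exp(-0.3933 * 48)
N = 0.0058757

0.0058757


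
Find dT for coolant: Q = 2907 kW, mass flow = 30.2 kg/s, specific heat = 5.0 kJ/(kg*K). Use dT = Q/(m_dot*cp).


dT = Q / (m_dot * cp)
dT = 2907 / (30.2 * 5.0)
dT = 19.252 C

19.252


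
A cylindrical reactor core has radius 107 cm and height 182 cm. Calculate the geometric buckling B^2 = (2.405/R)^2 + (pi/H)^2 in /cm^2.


B^2 = (2.405/R)^2 + (pi/H)^2
B^2 = (2.405/107)^2 + (pi/182)^2
B^2 = 8.0316e-04 /cm^2

8.0316e-04


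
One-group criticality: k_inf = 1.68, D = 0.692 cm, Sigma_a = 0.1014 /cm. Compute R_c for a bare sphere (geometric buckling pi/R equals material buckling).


L^2 = D / Sigma_a = 0.692 / 0.1014 = 6.824458 cm^2
B_m^2 = (k_inf - 1) / L^2 = (1.68 - 1) / 6.824458 = 0.09964161 /cm^2
For a bare sphere: B_g = pi/R, so R_c = pi / sqrt(B_m^2)
R_c = pi / sqrt(0.09964161) = 9.9524 cm

9.9524


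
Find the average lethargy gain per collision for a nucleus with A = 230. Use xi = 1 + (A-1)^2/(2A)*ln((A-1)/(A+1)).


xi = 1 + (A-1)^2/(2A) * ln((A-1)/(A+1))
xi = 1 + (230-1)^2/(2*230) * ln((230-1)/(230 +1))
xi = 0.0086705

0.0086705


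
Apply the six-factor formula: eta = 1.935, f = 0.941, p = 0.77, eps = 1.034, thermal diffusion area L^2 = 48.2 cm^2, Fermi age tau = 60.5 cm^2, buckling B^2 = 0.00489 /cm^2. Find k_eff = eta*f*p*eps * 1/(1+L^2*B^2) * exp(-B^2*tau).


k_inf = eta*f*p*eps = 1.935*0.941*0.77*1.034 = 1.449712
P_TNL = 1/(1 + L^2*B^2) = 1/(1 + 48.2*0.00489) = 0.8092592
P_FNL = exp(-B^2*tau) = exp(-0.00489*60.5) = 0.7439027
k_eff = k_inf * P_TNL * P_FNL = 1.449712 * 0.8092592 * 0.7439027
k_eff = 0.87274

0.87274


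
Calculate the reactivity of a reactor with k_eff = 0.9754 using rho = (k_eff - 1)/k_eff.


rho = (k_eff - 1) / k_eff
rho = (0.9754 - 1) / 0.9754
rho = -0.025220

-0.025220
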